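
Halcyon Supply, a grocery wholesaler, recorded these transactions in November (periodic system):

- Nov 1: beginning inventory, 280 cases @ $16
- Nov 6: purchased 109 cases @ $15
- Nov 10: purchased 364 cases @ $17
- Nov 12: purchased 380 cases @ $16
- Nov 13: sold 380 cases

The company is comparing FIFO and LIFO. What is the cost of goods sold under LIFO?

FIFO COGS: 280 @ $16 + 100 @ $15 = $5,980
LIFO COGS: 380 @ $16 = $6,080

COGS = $6,080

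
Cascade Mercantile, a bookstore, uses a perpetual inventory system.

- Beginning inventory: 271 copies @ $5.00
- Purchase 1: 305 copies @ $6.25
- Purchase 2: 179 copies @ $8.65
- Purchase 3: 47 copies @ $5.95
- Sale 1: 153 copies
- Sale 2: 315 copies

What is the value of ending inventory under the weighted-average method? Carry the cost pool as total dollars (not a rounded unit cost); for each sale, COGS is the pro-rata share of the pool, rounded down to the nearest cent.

After Beginning: 271 on hand, pool $1,355.00 (≈ $5.0000 each)
After Purchase 1: 576 on hand, pool $3,261.25 (≈ $5.6619 each)
After Purchase 2: 755 on hand, pool $4,809.60 (≈ $6.3703 each)
After Purchase 3: 802 on hand, pool $5,089.25 (≈ $6.3457 each)
Sale 1, sell 153: 153/802 × $5,089.25 → $970.89
Sale 2, sell 315: 315/649 × $4,118.36 → $1,998.89
Total COGS = $970.89 + $1,998.89 = $2,969.78
Ending inventory (cost pool remaining) = $2,119.47

Ending inventory = $2,119.47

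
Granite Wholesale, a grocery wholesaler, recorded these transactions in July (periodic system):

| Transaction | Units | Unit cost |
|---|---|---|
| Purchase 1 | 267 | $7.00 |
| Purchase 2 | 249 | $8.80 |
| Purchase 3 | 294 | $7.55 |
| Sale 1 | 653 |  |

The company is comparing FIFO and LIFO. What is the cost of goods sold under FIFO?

FIFO COGS: 267 @ $7.00 + 249 @ $8.80 + 137 @ $7.55 = $5,094.55
LIFO COGS: 294 @ $7.55 + 249 @ $8.80 + 110 @ $7.00 = $5,180.90

COGS = $5,094.55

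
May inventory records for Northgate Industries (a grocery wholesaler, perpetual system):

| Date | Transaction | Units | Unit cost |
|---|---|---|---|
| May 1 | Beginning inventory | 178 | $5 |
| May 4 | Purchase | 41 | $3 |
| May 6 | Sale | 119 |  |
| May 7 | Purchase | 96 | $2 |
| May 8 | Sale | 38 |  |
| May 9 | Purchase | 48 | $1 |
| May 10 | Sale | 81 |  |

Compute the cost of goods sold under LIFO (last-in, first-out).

May 6, 119 sold [LIFO — newest first]: 41 @ $3 + 78 @ $5 = $513
May 8, 38 sold [LIFO — newest first]: 38 @ $2 = $76
May 10, 81 sold [LIFO — newest first]: 48 @ $1 + 33 @ $2 = $114
Total COGS = $513 + $76 + $114 = $703
Ending inventory: 100 @ $5 + 25 @ $2 = $550

COGS = $703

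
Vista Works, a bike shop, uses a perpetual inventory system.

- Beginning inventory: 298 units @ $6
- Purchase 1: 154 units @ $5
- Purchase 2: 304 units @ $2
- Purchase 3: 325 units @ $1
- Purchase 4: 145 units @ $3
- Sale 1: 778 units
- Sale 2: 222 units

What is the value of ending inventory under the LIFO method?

Sale 1 (778) [LIFO — newest first]: 145 @ $3 + 325 @ $1 + 304 @ $2 + 4 @ $5 = $1,388
Sale 2 (222) [LIFO — newest first]: 150 @ $5 + 72 @ $6 = $1,182
Total COGS = $1,388 + $1,182 = $2,570
Ending inventory: 226 @ $6 = $1,356

Ending inventory = $1,356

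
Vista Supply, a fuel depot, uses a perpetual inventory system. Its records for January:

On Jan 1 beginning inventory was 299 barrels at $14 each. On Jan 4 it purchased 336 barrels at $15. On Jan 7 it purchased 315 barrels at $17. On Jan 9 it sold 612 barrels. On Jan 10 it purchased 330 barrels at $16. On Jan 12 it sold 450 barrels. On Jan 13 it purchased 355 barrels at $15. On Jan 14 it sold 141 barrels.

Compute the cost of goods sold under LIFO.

COGS = $18,924

Jan 9, 612 sold [LIFO — newest first]: 315 @ $17 + 297 @ $15 = $9,810
Jan 12, 450 sold [LIFO — newest first]: 330 @ $16 + 39 @ $15 + 81 @ $14 = $6,999
Jan 14, 141 sold [LIFO — newest first]: 141 @ $15 = $2,115
Total COGS = $9,810 + $6,999 + $2,115 = $18,924
Ending inventory: 218 @ $14 + 214 @ $15 = $6,262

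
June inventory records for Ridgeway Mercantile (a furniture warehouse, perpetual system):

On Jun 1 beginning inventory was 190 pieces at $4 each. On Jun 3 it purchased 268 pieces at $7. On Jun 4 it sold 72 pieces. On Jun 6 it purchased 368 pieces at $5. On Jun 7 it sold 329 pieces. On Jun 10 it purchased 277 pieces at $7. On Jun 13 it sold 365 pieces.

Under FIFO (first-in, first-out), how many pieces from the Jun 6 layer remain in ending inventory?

Jun 4, 72 sold [FIFO — oldest first]: 72 @ $4 = $288
Jun 7, 329 sold [FIFO — oldest first]: 118 @ $4 + 211 @ $7 = $1,949
Jun 13, 365 sold [FIFO — oldest first]: 57 @ $7 + 308 @ $5 = $1,939
Total COGS = $288 + $1,949 + $1,939 = $4,176
Ending inventory: 60 @ $5 + 277 @ $7 = $2,239

60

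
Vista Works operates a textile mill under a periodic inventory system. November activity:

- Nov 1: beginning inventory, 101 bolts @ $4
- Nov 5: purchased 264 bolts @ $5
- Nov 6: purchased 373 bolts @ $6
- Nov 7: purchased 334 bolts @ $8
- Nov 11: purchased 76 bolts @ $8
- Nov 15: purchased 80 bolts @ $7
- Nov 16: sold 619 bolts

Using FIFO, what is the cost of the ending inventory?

Ending inventory = $4,554

Nov 16, 619 sold [FIFO — oldest first]: 101 @ $4 + 264 @ $5 + 254 @ $6 = $3,248
Ending inventory: 119 @ $6 + 334 @ $8 + 76 @ $8 + 80 @ $7 = $4,554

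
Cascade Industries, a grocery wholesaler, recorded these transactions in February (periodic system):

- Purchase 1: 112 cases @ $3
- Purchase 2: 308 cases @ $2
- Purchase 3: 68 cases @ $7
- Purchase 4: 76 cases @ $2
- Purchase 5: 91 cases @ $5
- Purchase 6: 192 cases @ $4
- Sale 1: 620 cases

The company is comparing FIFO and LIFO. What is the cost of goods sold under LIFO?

COGS = $2,237

FIFO COGS: 112 @ $3 + 308 @ $2 + 68 @ $7 + 76 @ $2 + 56 @ $5 = $1,860
LIFO COGS: 192 @ $4 + 91 @ $5 + 76 @ $2 + 68 @ $7 + 193 @ $2 = $2,237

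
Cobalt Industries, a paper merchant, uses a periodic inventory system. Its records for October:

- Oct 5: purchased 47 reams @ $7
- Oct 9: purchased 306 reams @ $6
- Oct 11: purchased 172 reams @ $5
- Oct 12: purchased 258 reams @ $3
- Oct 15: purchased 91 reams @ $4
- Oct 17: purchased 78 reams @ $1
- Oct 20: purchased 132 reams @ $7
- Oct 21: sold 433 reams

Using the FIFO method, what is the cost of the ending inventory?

Oct 21, 433 sold [FIFO — oldest first]: 47 @ $7 + 306 @ $6 + 80 @ $5 = $2,565
Ending inventory: 92 @ $5 + 258 @ $3 + 91 @ $4 + 78 @ $1 + 132 @ $7 = $2,600
Check: goods available $5,165 = COGS $2,565 + ending $2,600

Ending inventory = $2,600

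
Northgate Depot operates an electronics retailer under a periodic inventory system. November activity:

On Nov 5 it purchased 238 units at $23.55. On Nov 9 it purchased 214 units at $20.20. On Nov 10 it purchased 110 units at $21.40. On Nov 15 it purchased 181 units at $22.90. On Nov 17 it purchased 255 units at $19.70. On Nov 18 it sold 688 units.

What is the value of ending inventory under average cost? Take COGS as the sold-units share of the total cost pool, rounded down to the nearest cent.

Nov 18, sell 688: 688/998 × $21,450.10 → $14,787.24
Ending inventory (cost pool remaining) = $6,662.86
Check: goods available $21,450.10 = COGS $14,787.24 + ending $6,662.86

Ending inventory = $6,662.86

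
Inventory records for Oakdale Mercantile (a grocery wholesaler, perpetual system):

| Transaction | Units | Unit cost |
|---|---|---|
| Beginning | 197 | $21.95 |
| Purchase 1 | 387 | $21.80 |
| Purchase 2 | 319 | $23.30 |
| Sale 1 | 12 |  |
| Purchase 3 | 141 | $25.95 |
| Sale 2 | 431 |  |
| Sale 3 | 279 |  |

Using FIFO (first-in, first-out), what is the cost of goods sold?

Sale 1 (12) [FIFO — oldest first]: 12 @ $21.95 = $263.40
Sale 2 (431) [FIFO — oldest first]: 185 @ $21.95 + 246 @ $21.80 = $9,423.55
Sale 3 (279) [FIFO — oldest first]: 141 @ $21.80 + 138 @ $23.30 = $6,289.20
Total COGS = $263.40 + $9,423.55 + $6,289.20 = $15,976.15
Ending inventory: 181 @ $23.30 + 141 @ $25.95 = $7,876.25
Check: goods available $23,852.40 = COGS $15,976.15 + ending $7,876.25

COGS = $15,976.15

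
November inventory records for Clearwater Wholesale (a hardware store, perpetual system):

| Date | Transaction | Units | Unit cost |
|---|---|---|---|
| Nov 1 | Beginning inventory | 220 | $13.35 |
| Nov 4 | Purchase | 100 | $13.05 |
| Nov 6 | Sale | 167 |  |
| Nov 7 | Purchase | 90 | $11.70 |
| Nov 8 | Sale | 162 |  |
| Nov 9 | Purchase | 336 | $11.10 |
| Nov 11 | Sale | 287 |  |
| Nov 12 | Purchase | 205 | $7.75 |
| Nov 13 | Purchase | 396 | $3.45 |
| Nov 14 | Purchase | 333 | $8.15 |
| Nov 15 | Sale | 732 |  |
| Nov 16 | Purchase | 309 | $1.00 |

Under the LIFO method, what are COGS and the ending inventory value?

Nov 6, 167 sold [LIFO — newest first]: 100 @ $13.05 + 67 @ $13.35 = $2,199.45
Nov 8, 162 sold [LIFO — newest first]: 90 @ $11.70 + 72 @ $13.35 = $2,014.20
Nov 11, 287 sold [LIFO — newest first]: 287 @ $11.10 = $3,185.70
Nov 15, 732 sold [LIFO — newest first]: 333 @ $8.15 + 396 @ $3.45 + 3 @ $7.75 = $4,103.40
Total COGS = $2,199.45 + $2,014.20 + $3,185.70 + $4,103.40 = $11,502.75
Ending inventory: 81 @ $13.35 + 49 @ $11.10 + 202 @ $7.75 + 309 @ $1.00 = $3,499.75
Check: goods available $15,002.50 = COGS $11,502.75 + ending $3,499.75

COGS = $11,502.75; ending inventory = $3,499.75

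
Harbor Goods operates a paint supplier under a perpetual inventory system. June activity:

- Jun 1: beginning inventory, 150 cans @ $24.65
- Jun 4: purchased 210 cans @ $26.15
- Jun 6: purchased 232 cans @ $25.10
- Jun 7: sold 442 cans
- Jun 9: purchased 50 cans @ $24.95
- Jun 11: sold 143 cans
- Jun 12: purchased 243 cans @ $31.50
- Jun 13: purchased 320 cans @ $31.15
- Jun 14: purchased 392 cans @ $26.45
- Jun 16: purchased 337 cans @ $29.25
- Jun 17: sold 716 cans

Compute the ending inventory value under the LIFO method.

Ending inventory = $19,371.40

Jun 7, 442 sold [LIFO — newest first]: 232 @ $25.10 + 210 @ $26.15 = $11,314.70
Jun 11, 143 sold [LIFO — newest first]: 50 @ $24.95 + 93 @ $24.65 = $3,539.95
Jun 17, 716 sold [LIFO — newest first]: 337 @ $29.25 + 379 @ $26.45 = $19,881.80
Total COGS = $11,314.70 + $3,539.95 + $19,881.80 = $34,736.45
Ending inventory: 57 @ $24.65 + 243 @ $31.50 + 320 @ $31.15 + 13 @ $26.45 = $19,371.40
Check: goods available $54,107.85 = COGS $34,736.45 + ending $19,371.40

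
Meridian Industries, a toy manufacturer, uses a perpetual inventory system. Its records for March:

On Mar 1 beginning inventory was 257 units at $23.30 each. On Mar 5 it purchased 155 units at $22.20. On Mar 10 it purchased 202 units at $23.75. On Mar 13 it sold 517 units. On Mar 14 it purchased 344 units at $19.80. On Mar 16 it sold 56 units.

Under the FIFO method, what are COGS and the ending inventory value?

Mar 13, 517 sold [FIFO — oldest first]: 257 @ $23.30 + 155 @ $22.20 + 105 @ $23.75 = $11,922.85
Mar 16, 56 sold [FIFO — oldest first]: 56 @ $23.75 = $1,330.00
Total COGS = $11,922.85 + $1,330.00 = $13,252.85
Ending inventory: 41 @ $23.75 + 344 @ $19.80 = $7,784.95
Check: goods available $21,037.80 = COGS $13,252.85 + ending $7,784.95

COGS = $13,252.85; ending inventory = $7,784.95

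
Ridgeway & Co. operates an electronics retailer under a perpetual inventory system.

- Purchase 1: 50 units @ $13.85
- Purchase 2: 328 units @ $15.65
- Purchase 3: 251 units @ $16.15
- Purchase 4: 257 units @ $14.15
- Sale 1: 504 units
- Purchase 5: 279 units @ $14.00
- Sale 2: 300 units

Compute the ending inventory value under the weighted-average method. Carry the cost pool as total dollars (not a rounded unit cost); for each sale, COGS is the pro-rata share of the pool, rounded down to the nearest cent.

Ending inventory = $5,315.83

After Purchase 1: 50 on hand, pool $692.50 (≈ $13.8500 each)
After Purchase 2: 378 on hand, pool $5,825.70 (≈ $15.4119 each)
After Purchase 3: 629 on hand, pool $9,879.35 (≈ $15.7064 each)
After Purchase 4: 886 on hand, pool $13,515.90 (≈ $15.2550 each)
Sale 1, sell 504: 504/886 × $13,515.90 → $7,688.50
After Purchase 5: 661 on hand, pool $9,733.40 (≈ $14.7253 each)
Sale 2, sell 300: 300/661 × $9,733.40 → $4,417.57
Total COGS = $7,688.50 + $4,417.57 = $12,106.07
Ending inventory (cost pool remaining) = $5,315.83
Check: goods available $17,421.90 = COGS $12,106.07 + ending $5,315.83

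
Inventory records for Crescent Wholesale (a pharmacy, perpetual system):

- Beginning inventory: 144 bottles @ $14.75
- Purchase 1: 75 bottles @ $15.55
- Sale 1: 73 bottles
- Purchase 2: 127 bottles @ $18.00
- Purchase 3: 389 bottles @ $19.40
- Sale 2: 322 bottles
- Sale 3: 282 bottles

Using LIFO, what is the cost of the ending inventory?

Ending inventory = $855.50

Sale 1 (73) [LIFO — newest first]: 73 @ $15.55 = $1,135.15
Sale 2 (322) [LIFO — newest first]: 322 @ $19.40 = $6,246.80
Sale 3 (282) [LIFO — newest first]: 67 @ $19.40 + 127 @ $18.00 + 2 @ $15.55 + 86 @ $14.75 = $4,885.40
Total COGS = $1,135.15 + $6,246.80 + $4,885.40 = $12,267.35
Ending inventory: 58 @ $14.75 = $855.50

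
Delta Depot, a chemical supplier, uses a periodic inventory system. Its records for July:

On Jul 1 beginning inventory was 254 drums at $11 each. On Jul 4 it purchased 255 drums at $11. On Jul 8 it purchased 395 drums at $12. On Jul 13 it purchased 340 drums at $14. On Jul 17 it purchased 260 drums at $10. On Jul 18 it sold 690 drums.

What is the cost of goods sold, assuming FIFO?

COGS = $7,771

Jul 18, 690 sold [FIFO — oldest first]: 254 @ $11 + 255 @ $11 + 181 @ $12 = $7,771
Ending inventory: 214 @ $12 + 340 @ $14 + 260 @ $10 = $9,928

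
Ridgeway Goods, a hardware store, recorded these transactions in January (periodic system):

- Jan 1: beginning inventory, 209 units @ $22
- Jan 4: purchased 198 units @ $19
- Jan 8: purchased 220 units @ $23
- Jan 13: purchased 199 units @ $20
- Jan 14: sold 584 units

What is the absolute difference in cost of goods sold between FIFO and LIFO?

$256

FIFO COGS: 209 @ $22 + 198 @ $19 + 177 @ $23 = $12,431
LIFO COGS: 199 @ $20 + 220 @ $23 + 165 @ $19 = $12,175
Difference = |$12,431 − $12,175| = $256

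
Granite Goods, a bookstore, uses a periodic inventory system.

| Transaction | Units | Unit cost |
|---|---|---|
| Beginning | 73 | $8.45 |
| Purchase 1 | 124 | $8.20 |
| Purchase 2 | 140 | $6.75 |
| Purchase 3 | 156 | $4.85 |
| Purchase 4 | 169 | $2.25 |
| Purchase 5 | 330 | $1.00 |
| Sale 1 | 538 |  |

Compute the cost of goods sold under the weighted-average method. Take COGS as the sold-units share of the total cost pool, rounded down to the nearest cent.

Sale 1, sell 538: 538/992 × $4,045.50 → $2,194.03
Ending inventory (cost pool remaining) = $1,851.47
Check: goods available $4,045.50 = COGS $2,194.03 + ending $1,851.47

COGS = $2,194.03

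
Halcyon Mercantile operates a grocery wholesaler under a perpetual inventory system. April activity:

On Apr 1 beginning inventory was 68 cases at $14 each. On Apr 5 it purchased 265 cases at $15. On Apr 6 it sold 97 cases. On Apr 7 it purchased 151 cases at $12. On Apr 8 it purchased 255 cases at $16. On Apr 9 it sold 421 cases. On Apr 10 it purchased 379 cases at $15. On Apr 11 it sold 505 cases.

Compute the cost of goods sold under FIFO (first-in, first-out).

COGS = $15,079

Apr 6, 97 sold [FIFO — oldest first]: 68 @ $14 + 29 @ $15 = $1,387
Apr 9, 421 sold [FIFO — oldest first]: 236 @ $15 + 151 @ $12 + 34 @ $16 = $5,896
Apr 11, 505 sold [FIFO — oldest first]: 221 @ $16 + 284 @ $15 = $7,796
Total COGS = $1,387 + $5,896 + $7,796 = $15,079
Ending inventory: 95 @ $15 = $1,425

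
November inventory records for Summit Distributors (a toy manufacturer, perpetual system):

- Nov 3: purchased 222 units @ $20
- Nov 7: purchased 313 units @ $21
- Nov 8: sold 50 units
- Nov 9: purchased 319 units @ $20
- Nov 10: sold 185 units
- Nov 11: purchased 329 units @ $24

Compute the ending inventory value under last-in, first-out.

Ending inventory = $20,539

Nov 8, 50 sold [LIFO — newest first]: 50 @ $21 = $1,050
Nov 10, 185 sold [LIFO — newest first]: 185 @ $20 = $3,700
Total COGS = $1,050 + $3,700 = $4,750
Ending inventory: 222 @ $20 + 263 @ $21 + 134 @ $20 + 329 @ $24 = $20,539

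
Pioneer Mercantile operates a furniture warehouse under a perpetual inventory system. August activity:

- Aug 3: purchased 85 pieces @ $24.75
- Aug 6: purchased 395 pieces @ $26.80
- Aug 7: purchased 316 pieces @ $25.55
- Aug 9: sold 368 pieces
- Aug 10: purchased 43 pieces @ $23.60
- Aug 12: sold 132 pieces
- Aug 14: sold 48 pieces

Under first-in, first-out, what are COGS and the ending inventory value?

Aug 9, 368 sold [FIFO — oldest first]: 85 @ $24.75 + 283 @ $26.80 = $9,688.15
Aug 12, 132 sold [FIFO — oldest first]: 112 @ $26.80 + 20 @ $25.55 = $3,512.60
Aug 14, 48 sold [FIFO — oldest first]: 48 @ $25.55 = $1,226.40
Total COGS = $9,688.15 + $3,512.60 + $1,226.40 = $14,427.15
Ending inventory: 248 @ $25.55 + 43 @ $23.60 = $7,351.20

COGS = $14,427.15; ending inventory = $7,351.20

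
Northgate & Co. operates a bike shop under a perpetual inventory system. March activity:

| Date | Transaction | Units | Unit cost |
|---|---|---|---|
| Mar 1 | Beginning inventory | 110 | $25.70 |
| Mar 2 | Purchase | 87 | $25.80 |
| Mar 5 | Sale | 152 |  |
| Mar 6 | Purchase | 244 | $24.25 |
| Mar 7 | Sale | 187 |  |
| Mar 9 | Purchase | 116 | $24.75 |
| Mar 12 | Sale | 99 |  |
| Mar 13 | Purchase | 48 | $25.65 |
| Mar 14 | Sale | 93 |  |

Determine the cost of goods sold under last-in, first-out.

Mar 5, 152 sold [LIFO — newest first]: 87 @ $25.80 + 65 @ $25.70 = $3,915.10
Mar 7, 187 sold [LIFO — newest first]: 187 @ $24.25 = $4,534.75
Mar 12, 99 sold [LIFO — newest first]: 99 @ $24.75 = $2,450.25
Mar 14, 93 sold [LIFO — newest first]: 48 @ $25.65 + 17 @ $24.75 + 28 @ $24.25 = $2,330.95
Total COGS = $3,915.10 + $4,534.75 + $2,450.25 + $2,330.95 = $13,231.05
Ending inventory: 45 @ $25.70 + 29 @ $24.25 = $1,859.75
Check: goods available $15,090.80 = COGS $13,231.05 + ending $1,859.75

COGS = $13,231.05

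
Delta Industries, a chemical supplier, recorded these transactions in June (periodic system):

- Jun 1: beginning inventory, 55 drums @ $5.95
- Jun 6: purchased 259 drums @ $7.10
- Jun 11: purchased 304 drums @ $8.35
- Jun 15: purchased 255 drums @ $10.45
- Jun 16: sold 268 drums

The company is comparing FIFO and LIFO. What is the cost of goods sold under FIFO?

FIFO COGS: 55 @ $5.95 + 213 @ $7.10 = $1,839.55
LIFO COGS: 255 @ $10.45 + 13 @ $8.35 = $2,773.30

COGS = $1,839.55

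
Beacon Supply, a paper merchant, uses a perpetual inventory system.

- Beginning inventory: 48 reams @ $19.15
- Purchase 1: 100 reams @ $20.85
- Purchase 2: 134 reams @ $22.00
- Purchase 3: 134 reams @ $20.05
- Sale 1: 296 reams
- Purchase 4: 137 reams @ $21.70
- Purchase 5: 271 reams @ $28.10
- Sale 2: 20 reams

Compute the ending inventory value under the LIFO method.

Sale 1 (296) [LIFO — newest first]: 134 @ $20.05 + 134 @ $22.00 + 28 @ $20.85 = $6,218.50
Sale 2 (20) [LIFO — newest first]: 20 @ $28.10 = $562.00
Total COGS = $6,218.50 + $562.00 = $6,780.50
Ending inventory: 48 @ $19.15 + 72 @ $20.85 + 137 @ $21.70 + 251 @ $28.10 = $12,446.40
Check: goods available $19,226.90 = COGS $6,780.50 + ending $12,446.40

Ending inventory = $12,446.40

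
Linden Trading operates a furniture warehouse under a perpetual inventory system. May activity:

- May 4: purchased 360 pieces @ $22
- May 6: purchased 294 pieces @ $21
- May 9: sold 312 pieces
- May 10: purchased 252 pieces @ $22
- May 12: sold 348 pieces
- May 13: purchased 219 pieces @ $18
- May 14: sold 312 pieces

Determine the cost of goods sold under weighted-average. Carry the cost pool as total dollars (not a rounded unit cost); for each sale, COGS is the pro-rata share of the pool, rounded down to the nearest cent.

COGS = $20,523.18

After May 4: 360 on hand, pool $7,920.00 (≈ $22.0000 each)
After May 6: 654 on hand, pool $14,094.00 (≈ $21.5505 each)
May 9, sell 312: 312/654 × $14,094.00 → $6,723.74
After May 10: 594 on hand, pool $12,914.26 (≈ $21.7412 each)
May 12, sell 348: 348/594 × $12,914.26 → $7,565.93
After May 13: 465 on hand, pool $9,290.33 (≈ $19.9792 each)
May 14, sell 312: 312/465 × $9,290.33 → $6,233.51
Total COGS = $6,723.74 + $7,565.93 + $6,233.51 = $20,523.18
Ending inventory (cost pool remaining) = $3,056.82
Check: goods available $23,580.00 = COGS $20,523.18 + ending $3,056.82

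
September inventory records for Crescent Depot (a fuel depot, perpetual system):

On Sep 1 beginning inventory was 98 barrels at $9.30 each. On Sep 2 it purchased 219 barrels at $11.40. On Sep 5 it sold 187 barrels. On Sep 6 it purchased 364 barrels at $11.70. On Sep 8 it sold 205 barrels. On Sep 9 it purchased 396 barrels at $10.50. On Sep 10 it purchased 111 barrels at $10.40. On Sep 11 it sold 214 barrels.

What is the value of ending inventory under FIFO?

Ending inventory = $6,189.90

Sep 5, 187 sold [FIFO — oldest first]: 98 @ $9.30 + 89 @ $11.40 = $1,926.00
Sep 8, 205 sold [FIFO — oldest first]: 130 @ $11.40 + 75 @ $11.70 = $2,359.50
Sep 11, 214 sold [FIFO — oldest first]: 214 @ $11.70 = $2,503.80
Total COGS = $1,926.00 + $2,359.50 + $2,503.80 = $6,789.30
Ending inventory: 75 @ $11.70 + 396 @ $10.50 + 111 @ $10.40 = $6,189.90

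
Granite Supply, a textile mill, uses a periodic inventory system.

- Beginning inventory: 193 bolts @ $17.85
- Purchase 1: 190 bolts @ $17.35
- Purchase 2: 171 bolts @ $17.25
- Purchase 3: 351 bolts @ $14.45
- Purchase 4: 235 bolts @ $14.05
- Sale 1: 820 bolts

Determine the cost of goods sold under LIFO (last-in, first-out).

Sale 1 (820) [LIFO — newest first]: 235 @ $14.05 + 351 @ $14.45 + 171 @ $17.25 + 63 @ $17.35 = $12,416.50
Ending inventory: 193 @ $17.85 + 127 @ $17.35 = $5,648.50
Check: goods available $18,065.00 = COGS $12,416.50 + ending $5,648.50

COGS = $12,416.50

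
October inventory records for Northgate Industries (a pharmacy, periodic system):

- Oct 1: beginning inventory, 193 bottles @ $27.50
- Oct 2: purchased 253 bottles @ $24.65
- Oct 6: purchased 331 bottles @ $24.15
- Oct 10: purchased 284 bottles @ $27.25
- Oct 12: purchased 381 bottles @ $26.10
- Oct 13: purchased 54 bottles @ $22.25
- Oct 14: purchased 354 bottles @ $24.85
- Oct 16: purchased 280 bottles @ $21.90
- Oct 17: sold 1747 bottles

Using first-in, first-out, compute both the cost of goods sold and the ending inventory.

COGS = $44,659.55; ending inventory = $8,691.55

Oct 17, 1747 sold [FIFO — oldest first]: 193 @ $27.50 + 253 @ $24.65 + 331 @ $24.15 + 284 @ $27.25 + 381 @ $26.10 + 54 @ $22.25 + 251 @ $24.85 = $44,659.55
Ending inventory: 103 @ $24.85 + 280 @ $21.90 = $8,691.55
Check: goods available $53,351.10 = COGS $44,659.55 + ending $8,691.55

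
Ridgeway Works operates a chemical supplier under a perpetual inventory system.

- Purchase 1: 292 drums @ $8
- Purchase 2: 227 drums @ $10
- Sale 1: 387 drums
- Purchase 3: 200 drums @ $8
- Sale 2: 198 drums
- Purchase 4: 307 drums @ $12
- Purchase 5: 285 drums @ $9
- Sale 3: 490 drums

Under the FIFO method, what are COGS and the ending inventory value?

COGS = $10,331; ending inventory = $2,124

Sale 1 (387) [FIFO — oldest first]: 292 @ $8 + 95 @ $10 = $3,286
Sale 2 (198) [FIFO — oldest first]: 132 @ $10 + 66 @ $8 = $1,848
Sale 3 (490) [FIFO — oldest first]: 134 @ $8 + 307 @ $12 + 49 @ $9 = $5,197
Total COGS = $3,286 + $1,848 + $5,197 = $10,331
Ending inventory: 236 @ $9 = $2,124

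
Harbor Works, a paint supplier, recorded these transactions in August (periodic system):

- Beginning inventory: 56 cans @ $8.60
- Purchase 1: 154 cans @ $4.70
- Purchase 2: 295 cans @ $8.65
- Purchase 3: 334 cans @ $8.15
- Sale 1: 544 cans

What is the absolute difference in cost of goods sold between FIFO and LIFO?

$463.60

FIFO COGS: 56 @ $8.60 + 154 @ $4.70 + 295 @ $8.65 + 39 @ $8.15 = $4,075.00
LIFO COGS: 334 @ $8.15 + 210 @ $8.65 = $4,538.60
Difference = |$4,075.00 − $4,538.60| = $463.60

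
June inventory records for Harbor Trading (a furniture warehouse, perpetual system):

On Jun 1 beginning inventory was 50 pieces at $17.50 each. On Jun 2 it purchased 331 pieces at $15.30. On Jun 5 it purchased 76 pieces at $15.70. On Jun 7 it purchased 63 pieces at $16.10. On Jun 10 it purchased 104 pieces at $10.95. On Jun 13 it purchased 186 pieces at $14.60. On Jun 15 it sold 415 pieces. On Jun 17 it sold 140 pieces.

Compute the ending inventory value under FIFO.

Ending inventory = $3,471.15

Jun 15, 415 sold [FIFO — oldest first]: 50 @ $17.50 + 331 @ $15.30 + 34 @ $15.70 = $6,473.10
Jun 17, 140 sold [FIFO — oldest first]: 42 @ $15.70 + 63 @ $16.10 + 35 @ $10.95 = $2,056.95
Total COGS = $6,473.10 + $2,056.95 = $8,530.05
Ending inventory: 69 @ $10.95 + 186 @ $14.60 = $3,471.15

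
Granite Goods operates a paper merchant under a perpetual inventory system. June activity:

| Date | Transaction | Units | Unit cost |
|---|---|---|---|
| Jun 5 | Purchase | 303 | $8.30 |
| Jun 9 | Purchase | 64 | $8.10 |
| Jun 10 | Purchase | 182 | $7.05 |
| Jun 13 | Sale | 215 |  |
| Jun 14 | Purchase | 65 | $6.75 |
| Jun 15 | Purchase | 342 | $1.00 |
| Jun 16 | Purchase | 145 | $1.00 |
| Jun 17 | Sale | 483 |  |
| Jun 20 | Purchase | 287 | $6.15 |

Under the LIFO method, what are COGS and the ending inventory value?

COGS = $2,033.40; ending inventory = $4,973.80

Jun 13, 215 sold [LIFO — newest first]: 182 @ $7.05 + 33 @ $8.10 = $1,550.40
Jun 17, 483 sold [LIFO — newest first]: 145 @ $1.00 + 338 @ $1.00 = $483.00
Total COGS = $1,550.40 + $483.00 = $2,033.40
Ending inventory: 303 @ $8.30 + 31 @ $8.10 + 65 @ $6.75 + 4 @ $1.00 + 287 @ $6.15 = $4,973.80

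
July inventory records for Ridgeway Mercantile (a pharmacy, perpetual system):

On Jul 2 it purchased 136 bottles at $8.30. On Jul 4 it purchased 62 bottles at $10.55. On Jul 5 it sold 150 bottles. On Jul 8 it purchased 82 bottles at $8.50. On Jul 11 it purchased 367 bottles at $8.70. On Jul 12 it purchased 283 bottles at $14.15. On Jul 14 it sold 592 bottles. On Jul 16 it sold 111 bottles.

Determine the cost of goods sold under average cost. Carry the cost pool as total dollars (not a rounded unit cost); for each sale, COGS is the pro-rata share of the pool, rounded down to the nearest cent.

COGS = $8,855.26

After Jul 2: 136 on hand, pool $1,128.80 (≈ $8.3000 each)
After Jul 4: 198 on hand, pool $1,782.90 (≈ $9.0045 each)
Jul 5, sell 150: 150/198 × $1,782.90 → $1,350.68
After Jul 8: 130 on hand, pool $1,129.22 (≈ $8.6863 each)
After Jul 11: 497 on hand, pool $4,322.12 (≈ $8.6964 each)
After Jul 12: 780 on hand, pool $8,326.57 (≈ $10.6751 each)
Jul 14, sell 592: 592/780 × $8,326.57 → $6,319.65
Jul 16, sell 111: 111/188 × $2,006.92 → $1,184.93
Total COGS = $1,350.68 + $6,319.65 + $1,184.93 = $8,855.26
Ending inventory (cost pool remaining) = $821.99
Check: goods available $9,677.25 = COGS $8,855.26 + ending $821.99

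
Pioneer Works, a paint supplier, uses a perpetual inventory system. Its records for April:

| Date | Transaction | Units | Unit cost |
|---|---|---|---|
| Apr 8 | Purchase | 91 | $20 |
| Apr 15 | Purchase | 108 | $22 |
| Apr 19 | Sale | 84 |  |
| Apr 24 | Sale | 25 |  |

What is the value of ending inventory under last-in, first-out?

Apr 19, 84 sold [LIFO — newest first]: 84 @ $22 = $1,848
Apr 24, 25 sold [LIFO — newest first]: 24 @ $22 + 1 @ $20 = $548
Total COGS = $1,848 + $548 = $2,396
Ending inventory: 90 @ $20 = $1,800
Check: goods available $4,196 = COGS $2,396 + ending $1,800

Ending inventory = $1,800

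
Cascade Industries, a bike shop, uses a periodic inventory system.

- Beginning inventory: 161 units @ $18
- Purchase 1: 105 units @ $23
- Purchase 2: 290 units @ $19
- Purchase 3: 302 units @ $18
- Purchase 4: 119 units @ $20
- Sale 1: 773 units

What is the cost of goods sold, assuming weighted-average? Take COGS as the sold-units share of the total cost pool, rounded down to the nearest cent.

Sale 1, sell 773: 773/977 × $18,639.00 → $14,747.13
Ending inventory (cost pool remaining) = $3,891.87

COGS = $14,747.13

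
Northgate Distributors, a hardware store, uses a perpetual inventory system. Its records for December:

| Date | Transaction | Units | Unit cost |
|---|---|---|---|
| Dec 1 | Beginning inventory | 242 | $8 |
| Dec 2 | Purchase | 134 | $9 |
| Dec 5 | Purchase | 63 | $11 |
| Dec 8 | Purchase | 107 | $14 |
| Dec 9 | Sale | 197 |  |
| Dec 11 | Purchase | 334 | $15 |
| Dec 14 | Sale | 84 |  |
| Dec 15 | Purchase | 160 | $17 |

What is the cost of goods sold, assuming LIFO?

Dec 9, 197 sold [LIFO — newest first]: 107 @ $14 + 63 @ $11 + 27 @ $9 = $2,434
Dec 14, 84 sold [LIFO — newest first]: 84 @ $15 = $1,260
Total COGS = $2,434 + $1,260 = $3,694
Ending inventory: 242 @ $8 + 107 @ $9 + 250 @ $15 + 160 @ $17 = $9,369

COGS = $3,694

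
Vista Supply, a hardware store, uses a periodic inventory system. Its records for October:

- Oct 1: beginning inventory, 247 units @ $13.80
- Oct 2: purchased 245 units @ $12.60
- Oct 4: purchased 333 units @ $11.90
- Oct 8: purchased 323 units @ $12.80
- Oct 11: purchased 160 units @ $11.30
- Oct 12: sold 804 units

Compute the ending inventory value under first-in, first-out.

Ending inventory = $6,192.30

Oct 12, 804 sold [FIFO — oldest first]: 247 @ $13.80 + 245 @ $12.60 + 312 @ $11.90 = $10,208.40
Ending inventory: 21 @ $11.90 + 323 @ $12.80 + 160 @ $11.30 = $6,192.30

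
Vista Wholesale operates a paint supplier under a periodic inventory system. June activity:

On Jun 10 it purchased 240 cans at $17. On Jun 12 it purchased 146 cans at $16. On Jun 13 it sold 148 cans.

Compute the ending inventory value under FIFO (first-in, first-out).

Jun 13, 148 sold [FIFO — oldest first]: 148 @ $17 = $2,516
Ending inventory: 92 @ $17 + 146 @ $16 = $3,900
Check: goods available $6,416 = COGS $2,516 + ending $3,900

Ending inventory = $3,900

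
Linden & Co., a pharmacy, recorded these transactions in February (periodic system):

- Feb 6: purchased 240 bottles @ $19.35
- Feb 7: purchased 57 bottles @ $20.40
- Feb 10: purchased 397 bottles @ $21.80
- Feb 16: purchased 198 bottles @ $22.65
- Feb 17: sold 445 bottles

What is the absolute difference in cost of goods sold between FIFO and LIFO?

$836.10

FIFO COGS: 240 @ $19.35 + 57 @ $20.40 + 148 @ $21.80 = $9,033.20
LIFO COGS: 198 @ $22.65 + 247 @ $21.80 = $9,869.30
Difference = |$9,033.20 − $9,869.30| = $836.10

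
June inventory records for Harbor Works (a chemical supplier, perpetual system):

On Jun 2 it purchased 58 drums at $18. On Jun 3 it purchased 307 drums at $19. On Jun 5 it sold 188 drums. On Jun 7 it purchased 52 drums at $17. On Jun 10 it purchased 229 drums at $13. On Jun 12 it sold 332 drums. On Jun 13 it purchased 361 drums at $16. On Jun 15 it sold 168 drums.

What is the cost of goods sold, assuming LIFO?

COGS = $11,090

Jun 5, 188 sold [LIFO — newest first]: 188 @ $19 = $3,572
Jun 12, 332 sold [LIFO — newest first]: 229 @ $13 + 52 @ $17 + 51 @ $19 = $4,830
Jun 15, 168 sold [LIFO — newest first]: 168 @ $16 = $2,688
Total COGS = $3,572 + $4,830 + $2,688 = $11,090
Ending inventory: 58 @ $18 + 68 @ $19 + 193 @ $16 = $5,424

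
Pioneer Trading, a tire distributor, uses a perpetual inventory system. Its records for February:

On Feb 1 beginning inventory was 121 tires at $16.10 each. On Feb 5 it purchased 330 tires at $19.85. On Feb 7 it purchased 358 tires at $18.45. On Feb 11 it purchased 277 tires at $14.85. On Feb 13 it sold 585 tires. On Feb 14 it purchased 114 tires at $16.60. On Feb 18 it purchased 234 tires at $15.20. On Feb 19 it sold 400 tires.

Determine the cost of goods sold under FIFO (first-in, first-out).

Feb 13, 585 sold [FIFO — oldest first]: 121 @ $16.10 + 330 @ $19.85 + 134 @ $18.45 = $10,970.90
Feb 19, 400 sold [FIFO — oldest first]: 224 @ $18.45 + 176 @ $14.85 = $6,746.40
Total COGS = $10,970.90 + $6,746.40 = $17,717.30
Ending inventory: 101 @ $14.85 + 114 @ $16.60 + 234 @ $15.20 = $6,949.05
Check: goods available $24,666.35 = COGS $17,717.30 + ending $6,949.05

COGS = $17,717.30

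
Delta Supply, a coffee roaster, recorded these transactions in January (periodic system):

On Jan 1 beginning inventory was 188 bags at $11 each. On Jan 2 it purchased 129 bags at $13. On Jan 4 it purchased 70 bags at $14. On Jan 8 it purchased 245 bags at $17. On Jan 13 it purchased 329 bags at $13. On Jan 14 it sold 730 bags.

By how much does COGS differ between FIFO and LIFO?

$376

FIFO COGS: 188 @ $11 + 129 @ $13 + 70 @ $14 + 245 @ $17 + 98 @ $13 = $10,164
LIFO COGS: 329 @ $13 + 245 @ $17 + 70 @ $14 + 86 @ $13 = $10,540
Difference = |$10,164 − $10,540| = $376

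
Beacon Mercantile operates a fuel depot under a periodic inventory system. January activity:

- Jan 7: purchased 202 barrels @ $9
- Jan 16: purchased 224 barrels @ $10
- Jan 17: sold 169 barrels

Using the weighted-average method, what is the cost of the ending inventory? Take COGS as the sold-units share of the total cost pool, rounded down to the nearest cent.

Ending inventory = $2,448.14

Jan 17, sell 169: 169/426 × $4,058.00 → $1,609.86
Ending inventory (cost pool remaining) = $2,448.14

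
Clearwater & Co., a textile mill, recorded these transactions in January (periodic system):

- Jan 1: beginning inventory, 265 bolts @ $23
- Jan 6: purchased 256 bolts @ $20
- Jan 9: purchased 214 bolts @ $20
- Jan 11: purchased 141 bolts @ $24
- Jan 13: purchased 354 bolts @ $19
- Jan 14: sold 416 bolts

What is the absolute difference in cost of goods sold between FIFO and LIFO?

$901

FIFO COGS: 265 @ $23 + 151 @ $20 = $9,115
LIFO COGS: 354 @ $19 + 62 @ $24 = $8,214
Difference = |$9,115 − $8,214| = $901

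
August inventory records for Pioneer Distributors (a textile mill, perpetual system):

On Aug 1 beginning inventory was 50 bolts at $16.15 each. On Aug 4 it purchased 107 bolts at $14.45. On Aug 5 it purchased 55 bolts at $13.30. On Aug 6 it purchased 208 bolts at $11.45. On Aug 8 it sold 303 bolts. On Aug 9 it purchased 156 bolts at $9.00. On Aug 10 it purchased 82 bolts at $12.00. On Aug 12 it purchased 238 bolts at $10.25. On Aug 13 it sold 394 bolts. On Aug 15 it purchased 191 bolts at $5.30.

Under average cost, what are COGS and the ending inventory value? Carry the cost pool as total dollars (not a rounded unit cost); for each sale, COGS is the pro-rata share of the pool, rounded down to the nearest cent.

After Aug 1: 50 on hand, pool $807.50 (≈ $16.1500 each)
After Aug 4: 157 on hand, pool $2,353.65 (≈ $14.9914 each)
After Aug 5: 212 on hand, pool $3,085.15 (≈ $14.5526 each)
After Aug 6: 420 on hand, pool $5,466.75 (≈ $13.0161 each)
Aug 8, sell 303: 303/420 × $5,466.75 → $3,943.86
After Aug 9: 273 on hand, pool $2,926.89 (≈ $10.7212 each)
After Aug 10: 355 on hand, pool $3,910.89 (≈ $11.0166 each)
After Aug 12: 593 on hand, pool $6,350.39 (≈ $10.7089 each)
Aug 13, sell 394: 394/593 × $6,350.39 → $4,219.31
After Aug 15: 390 on hand, pool $3,143.38 (≈ $8.0599 each)
Total COGS = $3,943.86 + $4,219.31 = $8,163.17
Ending inventory (cost pool remaining) = $3,143.38

COGS = $8,163.17; ending inventory = $3,143.38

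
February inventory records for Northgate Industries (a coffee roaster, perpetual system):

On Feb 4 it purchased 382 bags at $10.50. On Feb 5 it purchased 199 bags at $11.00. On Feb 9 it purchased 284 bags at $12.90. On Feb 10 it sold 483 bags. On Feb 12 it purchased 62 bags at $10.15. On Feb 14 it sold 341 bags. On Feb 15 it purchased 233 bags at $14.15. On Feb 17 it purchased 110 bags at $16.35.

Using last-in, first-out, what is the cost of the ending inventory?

Ending inventory = $6,176.95

Feb 10, 483 sold [LIFO — newest first]: 284 @ $12.90 + 199 @ $11.00 = $5,852.60
Feb 14, 341 sold [LIFO — newest first]: 62 @ $10.15 + 279 @ $10.50 = $3,558.80
Total COGS = $5,852.60 + $3,558.80 = $9,411.40
Ending inventory: 103 @ $10.50 + 233 @ $14.15 + 110 @ $16.35 = $6,176.95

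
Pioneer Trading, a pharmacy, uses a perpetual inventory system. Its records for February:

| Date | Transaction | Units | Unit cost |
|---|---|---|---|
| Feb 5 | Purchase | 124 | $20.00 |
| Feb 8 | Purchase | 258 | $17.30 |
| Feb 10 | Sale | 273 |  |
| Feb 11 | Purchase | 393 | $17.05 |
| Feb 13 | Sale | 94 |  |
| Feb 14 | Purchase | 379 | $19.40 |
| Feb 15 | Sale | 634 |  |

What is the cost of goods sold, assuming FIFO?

COGS = $18,028.45

Feb 10, 273 sold [FIFO — oldest first]: 124 @ $20.00 + 149 @ $17.30 = $5,057.70
Feb 13, 94 sold [FIFO — oldest first]: 94 @ $17.30 = $1,626.20
Feb 15, 634 sold [FIFO — oldest first]: 15 @ $17.30 + 393 @ $17.05 + 226 @ $19.40 = $11,344.55
Total COGS = $5,057.70 + $1,626.20 + $11,344.55 = $18,028.45
Ending inventory: 153 @ $19.40 = $2,968.20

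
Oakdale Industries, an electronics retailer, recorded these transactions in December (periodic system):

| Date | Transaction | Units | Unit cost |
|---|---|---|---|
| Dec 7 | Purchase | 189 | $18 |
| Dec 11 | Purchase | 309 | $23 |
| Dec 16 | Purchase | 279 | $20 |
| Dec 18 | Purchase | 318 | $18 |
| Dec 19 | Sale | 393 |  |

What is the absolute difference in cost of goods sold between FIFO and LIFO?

FIFO COGS: 189 @ $18 + 204 @ $23 = $8,094
LIFO COGS: 318 @ $18 + 75 @ $20 = $7,224
Difference = |$8,094 − $7,224| = $870

$870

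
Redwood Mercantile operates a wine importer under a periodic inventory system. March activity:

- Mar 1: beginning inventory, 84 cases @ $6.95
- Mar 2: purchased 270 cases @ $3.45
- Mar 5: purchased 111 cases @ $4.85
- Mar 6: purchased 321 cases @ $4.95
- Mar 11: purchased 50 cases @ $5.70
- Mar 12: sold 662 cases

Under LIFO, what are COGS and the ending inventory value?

Mar 12, 662 sold [LIFO — newest first]: 50 @ $5.70 + 321 @ $4.95 + 111 @ $4.85 + 180 @ $3.45 = $3,033.30
Ending inventory: 84 @ $6.95 + 90 @ $3.45 = $894.30

COGS = $3,033.30; ending inventory = $894.30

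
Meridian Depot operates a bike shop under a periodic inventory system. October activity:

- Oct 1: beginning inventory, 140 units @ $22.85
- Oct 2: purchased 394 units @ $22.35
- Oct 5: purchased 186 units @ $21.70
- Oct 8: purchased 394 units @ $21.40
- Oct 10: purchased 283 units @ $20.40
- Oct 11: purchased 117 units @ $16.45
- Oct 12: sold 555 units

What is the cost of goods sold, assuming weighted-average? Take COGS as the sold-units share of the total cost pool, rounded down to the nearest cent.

COGS = $11,793.03

Oct 12, sell 555: 555/1514 × $32,170.55 → $11,793.03
Ending inventory (cost pool remaining) = $20,377.52
Check: goods available $32,170.55 = COGS $11,793.03 + ending $20,377.52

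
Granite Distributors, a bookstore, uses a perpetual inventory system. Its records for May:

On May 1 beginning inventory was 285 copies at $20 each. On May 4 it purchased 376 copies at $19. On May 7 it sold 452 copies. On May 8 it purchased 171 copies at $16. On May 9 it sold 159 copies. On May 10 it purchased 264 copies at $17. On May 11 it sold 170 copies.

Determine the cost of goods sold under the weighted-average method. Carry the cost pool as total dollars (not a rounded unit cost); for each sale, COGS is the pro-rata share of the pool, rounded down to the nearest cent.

COGS = $14,585.65

After May 1: 285 on hand, pool $5,700.00 (≈ $20.0000 each)
After May 4: 661 on hand, pool $12,844.00 (≈ $19.4312 each)
May 7, sell 452: 452/661 × $12,844.00 → $8,782.88
After May 8: 380 on hand, pool $6,797.12 (≈ $17.8872 each)
May 9, sell 159: 159/380 × $6,797.12 → $2,844.05
After May 10: 485 on hand, pool $8,441.07 (≈ $17.4043 each)
May 11, sell 170: 170/485 × $8,441.07 → $2,958.72
Total COGS = $8,782.88 + $2,844.05 + $2,958.72 = $14,585.65
Ending inventory (cost pool remaining) = $5,482.35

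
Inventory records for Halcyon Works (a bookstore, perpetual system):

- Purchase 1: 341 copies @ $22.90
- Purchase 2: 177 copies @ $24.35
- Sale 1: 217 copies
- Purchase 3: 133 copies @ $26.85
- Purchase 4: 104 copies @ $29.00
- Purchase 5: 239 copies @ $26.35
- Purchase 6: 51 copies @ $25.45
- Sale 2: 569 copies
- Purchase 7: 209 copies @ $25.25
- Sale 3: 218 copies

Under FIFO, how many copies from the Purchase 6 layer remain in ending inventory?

41

Sale 1 (217) [FIFO — oldest first]: 217 @ $22.90 = $4,969.30
Sale 2 (569) [FIFO — oldest first]: 124 @ $22.90 + 177 @ $24.35 + 133 @ $26.85 + 104 @ $29.00 + 31 @ $26.35 = $14,553.45
Sale 3 (218) [FIFO — oldest first]: 208 @ $26.35 + 10 @ $25.45 = $5,735.30
Total COGS = $4,969.30 + $14,553.45 + $5,735.30 = $25,258.05
Ending inventory: 41 @ $25.45 + 209 @ $25.25 = $6,320.70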